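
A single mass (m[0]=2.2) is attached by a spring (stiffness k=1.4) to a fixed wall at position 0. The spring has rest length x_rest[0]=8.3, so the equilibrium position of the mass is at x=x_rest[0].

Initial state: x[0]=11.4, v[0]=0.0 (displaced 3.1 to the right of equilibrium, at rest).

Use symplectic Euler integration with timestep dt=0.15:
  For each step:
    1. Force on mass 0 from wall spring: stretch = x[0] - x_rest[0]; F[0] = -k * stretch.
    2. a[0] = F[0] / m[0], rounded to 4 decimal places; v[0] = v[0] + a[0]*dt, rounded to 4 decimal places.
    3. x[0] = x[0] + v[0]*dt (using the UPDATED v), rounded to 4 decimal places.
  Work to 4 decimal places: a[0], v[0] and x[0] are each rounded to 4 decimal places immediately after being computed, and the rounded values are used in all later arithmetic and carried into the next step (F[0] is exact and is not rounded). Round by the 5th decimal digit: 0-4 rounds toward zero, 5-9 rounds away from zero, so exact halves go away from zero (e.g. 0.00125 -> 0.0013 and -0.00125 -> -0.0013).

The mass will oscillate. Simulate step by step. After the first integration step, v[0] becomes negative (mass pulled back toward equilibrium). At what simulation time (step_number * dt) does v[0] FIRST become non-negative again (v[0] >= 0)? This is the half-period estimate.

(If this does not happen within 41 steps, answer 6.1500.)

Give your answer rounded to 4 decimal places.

Step 0: x=[11.4000] v=[0.0000]
Step 1: x=[11.3556] v=[-0.2959]
Step 2: x=[11.2675] v=[-0.5876]
Step 3: x=[11.1369] v=[-0.8709]
Step 4: x=[10.9656] v=[-1.1417]
Step 5: x=[10.7562] v=[-1.3961]
Step 6: x=[10.5116] v=[-1.6306]
Step 7: x=[10.2353] v=[-1.8417]
Step 8: x=[9.9313] v=[-2.0264]
Step 9: x=[9.6040] v=[-2.1821]
Step 10: x=[9.2580] v=[-2.3066]
Step 11: x=[8.8983] v=[-2.3980]
Step 12: x=[8.5300] v=[-2.4551]
Step 13: x=[8.1584] v=[-2.4771]
Step 14: x=[7.7889] v=[-2.4636]
Step 15: x=[7.4267] v=[-2.4148]
Step 16: x=[7.0770] v=[-2.3314]
Step 17: x=[6.7448] v=[-2.2147]
Step 18: x=[6.4349] v=[-2.0662]
Step 19: x=[6.1517] v=[-1.8882]
Step 20: x=[5.8992] v=[-1.6831]
Step 21: x=[5.6811] v=[-1.4539]
Step 22: x=[5.5005] v=[-1.2039]
Step 23: x=[5.3600] v=[-0.9367]
Step 24: x=[5.2616] v=[-0.6561]
Step 25: x=[5.2067] v=[-0.3661]
Step 26: x=[5.1961] v=[-0.0708]
Step 27: x=[5.2299] v=[0.2255]
First v>=0 after going negative at step 27, time=4.0500

Answer: 4.0500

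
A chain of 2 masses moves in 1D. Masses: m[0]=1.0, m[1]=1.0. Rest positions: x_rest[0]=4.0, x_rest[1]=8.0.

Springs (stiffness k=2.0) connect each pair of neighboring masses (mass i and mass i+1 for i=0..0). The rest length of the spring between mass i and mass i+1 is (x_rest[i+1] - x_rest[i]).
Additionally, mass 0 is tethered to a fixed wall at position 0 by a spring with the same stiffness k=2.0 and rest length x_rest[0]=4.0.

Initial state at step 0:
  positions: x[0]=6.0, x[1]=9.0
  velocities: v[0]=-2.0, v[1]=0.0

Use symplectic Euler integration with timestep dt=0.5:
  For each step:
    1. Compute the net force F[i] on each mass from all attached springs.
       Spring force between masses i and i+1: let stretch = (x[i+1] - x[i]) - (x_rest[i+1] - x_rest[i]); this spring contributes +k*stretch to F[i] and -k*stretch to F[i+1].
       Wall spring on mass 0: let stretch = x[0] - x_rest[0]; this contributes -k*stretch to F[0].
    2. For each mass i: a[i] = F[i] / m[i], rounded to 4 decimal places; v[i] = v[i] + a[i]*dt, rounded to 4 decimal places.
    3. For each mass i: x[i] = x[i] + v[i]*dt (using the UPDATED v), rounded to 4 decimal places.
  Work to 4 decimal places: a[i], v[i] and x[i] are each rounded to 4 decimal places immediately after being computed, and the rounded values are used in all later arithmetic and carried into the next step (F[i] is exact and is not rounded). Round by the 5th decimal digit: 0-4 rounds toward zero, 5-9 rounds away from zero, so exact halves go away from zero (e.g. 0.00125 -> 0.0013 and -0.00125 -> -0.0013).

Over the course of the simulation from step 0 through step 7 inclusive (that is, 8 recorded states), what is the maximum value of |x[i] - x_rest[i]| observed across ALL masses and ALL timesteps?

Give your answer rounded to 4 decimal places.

Step 0: x=[6.0000 9.0000] v=[-2.0000 0.0000]
Step 1: x=[3.5000 9.5000] v=[-5.0000 1.0000]
Step 2: x=[2.2500 9.0000] v=[-2.5000 -1.0000]
Step 3: x=[3.2500 7.1250] v=[2.0000 -3.7500]
Step 4: x=[4.5625 5.3125] v=[2.6250 -3.6250]
Step 5: x=[3.9688 5.1250] v=[-1.1875 -0.3750]
Step 6: x=[1.9688 6.3594] v=[-4.0001 2.4688]
Step 7: x=[1.1797 7.3985] v=[-1.5783 2.0782]
Max displacement = 2.8750

Answer: 2.8750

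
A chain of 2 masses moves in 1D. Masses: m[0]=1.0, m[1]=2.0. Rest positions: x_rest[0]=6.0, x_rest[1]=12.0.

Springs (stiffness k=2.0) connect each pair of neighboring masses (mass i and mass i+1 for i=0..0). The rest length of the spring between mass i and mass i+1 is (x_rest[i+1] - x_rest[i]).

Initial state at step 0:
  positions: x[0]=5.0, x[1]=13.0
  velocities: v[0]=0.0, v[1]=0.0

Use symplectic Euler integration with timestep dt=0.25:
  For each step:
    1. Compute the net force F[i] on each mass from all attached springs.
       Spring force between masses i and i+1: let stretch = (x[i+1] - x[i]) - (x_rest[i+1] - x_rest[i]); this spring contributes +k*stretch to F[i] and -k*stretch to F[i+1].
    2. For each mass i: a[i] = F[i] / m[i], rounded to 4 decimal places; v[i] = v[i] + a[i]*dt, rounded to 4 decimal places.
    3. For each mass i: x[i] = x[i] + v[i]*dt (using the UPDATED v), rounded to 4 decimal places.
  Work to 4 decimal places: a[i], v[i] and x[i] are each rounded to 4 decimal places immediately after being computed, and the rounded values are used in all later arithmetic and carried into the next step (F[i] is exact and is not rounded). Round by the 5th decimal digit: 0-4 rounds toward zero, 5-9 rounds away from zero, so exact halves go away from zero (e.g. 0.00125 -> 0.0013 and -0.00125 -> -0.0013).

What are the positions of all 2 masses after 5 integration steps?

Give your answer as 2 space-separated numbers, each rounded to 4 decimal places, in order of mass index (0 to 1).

Step 0: x=[5.0000 13.0000] v=[0.0000 0.0000]
Step 1: x=[5.2500 12.8750] v=[1.0000 -0.5000]
Step 2: x=[5.7031 12.6484] v=[1.8125 -0.9063]
Step 3: x=[6.2744 12.3628] v=[2.2852 -1.1426]
Step 4: x=[6.8568 12.0716] v=[2.3294 -1.1647]
Step 5: x=[7.3410 11.8295] v=[1.9368 -0.9684]

Answer: 7.3410 11.8295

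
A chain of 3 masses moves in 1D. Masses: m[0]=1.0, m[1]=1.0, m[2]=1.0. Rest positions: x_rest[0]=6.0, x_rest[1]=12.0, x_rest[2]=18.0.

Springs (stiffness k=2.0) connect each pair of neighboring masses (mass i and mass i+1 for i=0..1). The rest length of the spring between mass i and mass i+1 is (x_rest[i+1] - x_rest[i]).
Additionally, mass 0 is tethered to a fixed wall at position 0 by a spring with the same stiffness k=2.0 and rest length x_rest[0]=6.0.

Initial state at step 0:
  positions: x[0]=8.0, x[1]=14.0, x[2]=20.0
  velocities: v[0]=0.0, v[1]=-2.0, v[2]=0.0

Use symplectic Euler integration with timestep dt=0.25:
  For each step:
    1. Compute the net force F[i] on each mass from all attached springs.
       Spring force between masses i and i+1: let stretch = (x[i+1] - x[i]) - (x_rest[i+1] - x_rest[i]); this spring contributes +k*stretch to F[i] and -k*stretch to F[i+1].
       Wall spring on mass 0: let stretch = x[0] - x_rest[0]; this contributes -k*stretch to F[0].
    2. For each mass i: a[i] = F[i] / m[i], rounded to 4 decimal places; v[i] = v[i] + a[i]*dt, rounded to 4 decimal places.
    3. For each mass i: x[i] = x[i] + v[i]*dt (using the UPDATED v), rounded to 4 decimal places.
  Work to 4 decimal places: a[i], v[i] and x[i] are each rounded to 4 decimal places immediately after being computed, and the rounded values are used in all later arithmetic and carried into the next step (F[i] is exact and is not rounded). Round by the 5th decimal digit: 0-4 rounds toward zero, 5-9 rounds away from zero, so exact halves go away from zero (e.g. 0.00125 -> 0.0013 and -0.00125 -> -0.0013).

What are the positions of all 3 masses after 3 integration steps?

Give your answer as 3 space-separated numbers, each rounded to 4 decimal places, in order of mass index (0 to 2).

Step 0: x=[8.0000 14.0000 20.0000] v=[0.0000 -2.0000 0.0000]
Step 1: x=[7.7500 13.5000 20.0000] v=[-1.0000 -2.0000 0.0000]
Step 2: x=[7.2500 13.0938 19.9375] v=[-2.0000 -1.6250 -0.2500]
Step 3: x=[6.5742 12.8125 19.7695] v=[-2.7031 -1.1251 -0.6719]

Answer: 6.5742 12.8125 19.7695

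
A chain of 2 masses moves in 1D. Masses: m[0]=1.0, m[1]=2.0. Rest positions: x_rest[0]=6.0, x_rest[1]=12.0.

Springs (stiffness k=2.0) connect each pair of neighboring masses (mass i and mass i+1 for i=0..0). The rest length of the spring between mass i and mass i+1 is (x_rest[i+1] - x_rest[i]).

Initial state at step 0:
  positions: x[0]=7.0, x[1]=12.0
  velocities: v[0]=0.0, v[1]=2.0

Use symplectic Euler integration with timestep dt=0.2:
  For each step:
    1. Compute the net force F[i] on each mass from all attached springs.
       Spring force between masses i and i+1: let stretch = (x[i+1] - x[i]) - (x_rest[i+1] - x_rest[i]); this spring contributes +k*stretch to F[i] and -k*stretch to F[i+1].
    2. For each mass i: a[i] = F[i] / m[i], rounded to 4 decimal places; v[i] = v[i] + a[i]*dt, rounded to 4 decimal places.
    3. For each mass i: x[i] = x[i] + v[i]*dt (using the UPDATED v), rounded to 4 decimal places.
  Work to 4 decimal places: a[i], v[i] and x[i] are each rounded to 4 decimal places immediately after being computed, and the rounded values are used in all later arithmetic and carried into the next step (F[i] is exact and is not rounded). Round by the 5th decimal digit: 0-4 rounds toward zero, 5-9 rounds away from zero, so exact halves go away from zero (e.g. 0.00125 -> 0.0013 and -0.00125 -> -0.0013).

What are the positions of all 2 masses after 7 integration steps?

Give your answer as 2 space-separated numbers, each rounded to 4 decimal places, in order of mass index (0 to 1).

Answer: 7.1099 14.7451

Derivation:
Step 0: x=[7.0000 12.0000] v=[0.0000 2.0000]
Step 1: x=[6.9200 12.4400] v=[-0.4000 2.2000]
Step 2: x=[6.8016 12.8992] v=[-0.5920 2.2960]
Step 3: x=[6.6910 13.3545] v=[-0.5530 2.2765]
Step 4: x=[6.6335 13.7833] v=[-0.2876 2.1438]
Step 5: x=[6.6680 14.1661] v=[0.1723 1.9138]
Step 6: x=[6.8223 14.4889] v=[0.7715 1.6142]
Step 7: x=[7.1099 14.7451] v=[1.4381 1.2809]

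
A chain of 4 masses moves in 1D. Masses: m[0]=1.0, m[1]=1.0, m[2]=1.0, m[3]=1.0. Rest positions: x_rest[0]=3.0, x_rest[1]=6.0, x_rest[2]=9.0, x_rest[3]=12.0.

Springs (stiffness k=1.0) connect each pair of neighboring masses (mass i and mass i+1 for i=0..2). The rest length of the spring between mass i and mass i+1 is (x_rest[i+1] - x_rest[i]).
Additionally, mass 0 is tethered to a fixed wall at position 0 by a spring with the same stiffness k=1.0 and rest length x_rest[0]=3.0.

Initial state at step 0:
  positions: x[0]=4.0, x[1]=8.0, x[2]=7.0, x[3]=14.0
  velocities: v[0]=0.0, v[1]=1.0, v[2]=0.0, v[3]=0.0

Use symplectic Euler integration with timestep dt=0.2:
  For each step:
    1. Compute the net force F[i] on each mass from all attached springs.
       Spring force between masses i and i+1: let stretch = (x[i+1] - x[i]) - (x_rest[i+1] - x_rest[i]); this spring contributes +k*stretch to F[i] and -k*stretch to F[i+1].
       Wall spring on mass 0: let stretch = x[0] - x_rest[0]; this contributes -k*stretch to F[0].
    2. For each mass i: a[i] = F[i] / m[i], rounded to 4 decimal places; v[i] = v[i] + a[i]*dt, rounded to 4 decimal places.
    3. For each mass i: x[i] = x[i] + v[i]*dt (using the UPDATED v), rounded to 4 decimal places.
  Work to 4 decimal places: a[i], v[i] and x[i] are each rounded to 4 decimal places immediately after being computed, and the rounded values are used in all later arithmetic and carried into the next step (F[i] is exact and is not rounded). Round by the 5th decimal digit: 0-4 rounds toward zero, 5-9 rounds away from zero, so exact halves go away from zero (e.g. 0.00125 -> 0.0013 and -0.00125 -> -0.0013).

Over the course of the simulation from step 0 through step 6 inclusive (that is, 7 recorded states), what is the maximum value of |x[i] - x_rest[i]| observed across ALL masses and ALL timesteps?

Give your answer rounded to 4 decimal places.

Step 0: x=[4.0000 8.0000 7.0000 14.0000] v=[0.0000 1.0000 0.0000 0.0000]
Step 1: x=[4.0000 8.0000 7.3200 13.8400] v=[0.0000 0.0000 1.6000 -0.8000]
Step 2: x=[4.0000 7.8128 7.9280 13.5392] v=[0.0000 -0.9360 3.0400 -1.5040]
Step 3: x=[3.9925 7.4777 8.7558 13.1340] v=[-0.0374 -1.6755 4.1392 -2.0262]
Step 4: x=[3.9647 7.0543 9.7076 12.6736] v=[-0.1389 -2.1169 4.7592 -2.3018]
Step 5: x=[3.9019 6.6135 10.6719 12.2146] v=[-0.3139 -2.2042 4.8217 -2.2950]
Step 6: x=[3.7915 6.2265 11.5356 11.8139] v=[-0.5520 -1.9348 4.3186 -2.0035]
Max displacement = 2.5356

Answer: 2.5356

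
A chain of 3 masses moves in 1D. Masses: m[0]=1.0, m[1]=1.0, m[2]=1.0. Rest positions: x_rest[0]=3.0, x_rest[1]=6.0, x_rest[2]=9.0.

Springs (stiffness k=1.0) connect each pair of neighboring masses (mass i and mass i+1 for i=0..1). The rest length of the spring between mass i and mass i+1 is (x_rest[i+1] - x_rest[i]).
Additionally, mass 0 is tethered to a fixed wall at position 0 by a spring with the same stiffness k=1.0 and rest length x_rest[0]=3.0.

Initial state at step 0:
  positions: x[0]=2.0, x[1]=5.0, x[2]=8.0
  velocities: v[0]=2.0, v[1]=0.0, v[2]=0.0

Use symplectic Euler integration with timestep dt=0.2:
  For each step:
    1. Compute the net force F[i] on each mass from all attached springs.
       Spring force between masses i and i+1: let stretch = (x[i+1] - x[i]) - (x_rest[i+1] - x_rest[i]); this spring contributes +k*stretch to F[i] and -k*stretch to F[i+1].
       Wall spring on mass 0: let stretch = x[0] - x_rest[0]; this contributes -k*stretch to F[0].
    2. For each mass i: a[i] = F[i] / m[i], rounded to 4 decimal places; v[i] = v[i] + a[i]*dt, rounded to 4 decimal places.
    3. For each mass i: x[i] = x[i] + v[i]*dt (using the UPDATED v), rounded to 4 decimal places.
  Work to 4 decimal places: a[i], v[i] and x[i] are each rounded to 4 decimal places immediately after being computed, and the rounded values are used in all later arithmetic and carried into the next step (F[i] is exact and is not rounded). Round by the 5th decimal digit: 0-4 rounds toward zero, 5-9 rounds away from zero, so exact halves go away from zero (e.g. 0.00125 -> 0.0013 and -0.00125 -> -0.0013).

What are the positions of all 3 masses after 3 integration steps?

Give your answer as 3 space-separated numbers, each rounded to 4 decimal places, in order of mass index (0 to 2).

Answer: 3.2995 5.0692 8.0007

Derivation:
Step 0: x=[2.0000 5.0000 8.0000] v=[2.0000 0.0000 0.0000]
Step 1: x=[2.4400 5.0000 8.0000] v=[2.2000 0.0000 0.0000]
Step 2: x=[2.8848 5.0176 8.0000] v=[2.2240 0.0880 0.0000]
Step 3: x=[3.2995 5.0692 8.0007] v=[2.0736 0.2579 0.0035]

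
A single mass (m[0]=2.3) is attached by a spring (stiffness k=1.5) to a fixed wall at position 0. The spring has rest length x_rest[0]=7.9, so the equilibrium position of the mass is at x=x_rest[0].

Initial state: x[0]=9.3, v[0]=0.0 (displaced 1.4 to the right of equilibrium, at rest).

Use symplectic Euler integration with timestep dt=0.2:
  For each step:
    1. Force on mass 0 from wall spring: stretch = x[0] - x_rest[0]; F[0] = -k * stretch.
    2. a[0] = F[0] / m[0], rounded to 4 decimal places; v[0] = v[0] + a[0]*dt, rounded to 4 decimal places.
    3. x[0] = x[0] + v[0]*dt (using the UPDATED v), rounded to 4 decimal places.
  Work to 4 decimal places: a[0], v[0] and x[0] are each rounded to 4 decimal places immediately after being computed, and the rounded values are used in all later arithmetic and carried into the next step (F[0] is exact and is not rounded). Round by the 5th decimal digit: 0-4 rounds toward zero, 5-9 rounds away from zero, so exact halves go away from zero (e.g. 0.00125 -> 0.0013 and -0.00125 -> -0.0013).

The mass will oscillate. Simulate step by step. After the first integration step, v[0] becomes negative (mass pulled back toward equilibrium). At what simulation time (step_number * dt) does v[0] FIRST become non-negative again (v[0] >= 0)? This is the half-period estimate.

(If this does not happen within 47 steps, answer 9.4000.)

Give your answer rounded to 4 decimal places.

Answer: 4.0000

Derivation:
Step 0: x=[9.3000] v=[0.0000]
Step 1: x=[9.2635] v=[-0.1826]
Step 2: x=[9.1914] v=[-0.3604]
Step 3: x=[9.0856] v=[-0.5288]
Step 4: x=[8.9489] v=[-0.6834]
Step 5: x=[8.7849] v=[-0.8202]
Step 6: x=[8.5978] v=[-0.9356]
Step 7: x=[8.3925] v=[-1.0266]
Step 8: x=[8.1743] v=[-1.0908]
Step 9: x=[7.9490] v=[-1.1266]
Step 10: x=[7.7224] v=[-1.1330]
Step 11: x=[7.5004] v=[-1.1098]
Step 12: x=[7.2889] v=[-1.0577]
Step 13: x=[7.0933] v=[-0.9780]
Step 14: x=[6.9187] v=[-0.8728]
Step 15: x=[6.7697] v=[-0.7448]
Step 16: x=[6.6502] v=[-0.5974]
Step 17: x=[6.5633] v=[-0.4344]
Step 18: x=[6.5113] v=[-0.2600]
Step 19: x=[6.4955] v=[-0.0789]
Step 20: x=[6.5164] v=[0.1043]
First v>=0 after going negative at step 20, time=4.0000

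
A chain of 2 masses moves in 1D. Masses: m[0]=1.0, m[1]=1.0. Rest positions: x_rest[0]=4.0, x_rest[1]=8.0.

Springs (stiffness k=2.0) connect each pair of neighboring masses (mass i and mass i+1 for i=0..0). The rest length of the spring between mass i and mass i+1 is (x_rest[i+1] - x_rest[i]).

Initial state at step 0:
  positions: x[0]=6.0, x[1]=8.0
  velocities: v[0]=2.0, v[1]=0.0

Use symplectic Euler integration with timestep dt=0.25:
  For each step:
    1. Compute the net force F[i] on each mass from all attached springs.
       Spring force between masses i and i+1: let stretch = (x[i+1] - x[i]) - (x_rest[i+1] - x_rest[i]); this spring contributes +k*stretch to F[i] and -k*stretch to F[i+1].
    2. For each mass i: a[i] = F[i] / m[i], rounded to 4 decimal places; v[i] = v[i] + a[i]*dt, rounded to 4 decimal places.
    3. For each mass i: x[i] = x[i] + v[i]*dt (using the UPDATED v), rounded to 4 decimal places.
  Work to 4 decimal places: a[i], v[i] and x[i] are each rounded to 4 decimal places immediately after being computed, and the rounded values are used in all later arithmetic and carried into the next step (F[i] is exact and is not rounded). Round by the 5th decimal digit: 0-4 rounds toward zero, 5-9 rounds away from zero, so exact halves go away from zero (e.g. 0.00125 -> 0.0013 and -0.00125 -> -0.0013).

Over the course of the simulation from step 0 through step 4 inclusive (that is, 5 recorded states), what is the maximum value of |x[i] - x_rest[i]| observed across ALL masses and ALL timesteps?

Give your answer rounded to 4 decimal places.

Step 0: x=[6.0000 8.0000] v=[2.0000 0.0000]
Step 1: x=[6.2500 8.2500] v=[1.0000 1.0000]
Step 2: x=[6.2500 8.7500] v=[0.0000 2.0000]
Step 3: x=[6.0625 9.4375] v=[-0.7500 2.7500]
Step 4: x=[5.7969 10.2031] v=[-1.0625 3.0625]
Max displacement = 2.2500

Answer: 2.2500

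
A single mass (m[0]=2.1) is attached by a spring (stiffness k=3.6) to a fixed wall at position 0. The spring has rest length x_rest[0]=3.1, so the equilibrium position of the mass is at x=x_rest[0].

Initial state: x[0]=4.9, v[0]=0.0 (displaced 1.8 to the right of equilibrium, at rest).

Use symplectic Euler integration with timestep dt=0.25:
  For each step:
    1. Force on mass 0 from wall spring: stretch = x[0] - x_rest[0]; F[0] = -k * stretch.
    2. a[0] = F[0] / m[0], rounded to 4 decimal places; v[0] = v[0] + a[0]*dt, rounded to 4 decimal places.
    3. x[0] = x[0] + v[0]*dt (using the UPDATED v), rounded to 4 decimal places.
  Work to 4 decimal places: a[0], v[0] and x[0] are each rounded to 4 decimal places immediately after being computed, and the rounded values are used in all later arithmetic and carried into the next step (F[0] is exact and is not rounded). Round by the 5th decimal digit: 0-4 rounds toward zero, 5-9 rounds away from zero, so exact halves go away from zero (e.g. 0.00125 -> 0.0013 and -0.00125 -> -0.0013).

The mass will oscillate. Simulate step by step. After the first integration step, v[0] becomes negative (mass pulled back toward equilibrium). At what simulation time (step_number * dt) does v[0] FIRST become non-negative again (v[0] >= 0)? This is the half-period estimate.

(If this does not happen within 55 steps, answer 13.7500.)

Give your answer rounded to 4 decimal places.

Answer: 2.5000

Derivation:
Step 0: x=[4.9000] v=[0.0000]
Step 1: x=[4.7072] v=[-0.7714]
Step 2: x=[4.3422] v=[-1.4602]
Step 3: x=[3.8441] v=[-1.9926]
Step 4: x=[3.2662] v=[-2.3115]
Step 5: x=[2.6705] v=[-2.3827]
Step 6: x=[2.1209] v=[-2.1986]
Step 7: x=[1.6762] v=[-1.7790]
Step 8: x=[1.3840] v=[-1.1688]
Step 9: x=[1.2757] v=[-0.4334]
Step 10: x=[1.3628] v=[0.3485]
First v>=0 after going negative at step 10, time=2.5000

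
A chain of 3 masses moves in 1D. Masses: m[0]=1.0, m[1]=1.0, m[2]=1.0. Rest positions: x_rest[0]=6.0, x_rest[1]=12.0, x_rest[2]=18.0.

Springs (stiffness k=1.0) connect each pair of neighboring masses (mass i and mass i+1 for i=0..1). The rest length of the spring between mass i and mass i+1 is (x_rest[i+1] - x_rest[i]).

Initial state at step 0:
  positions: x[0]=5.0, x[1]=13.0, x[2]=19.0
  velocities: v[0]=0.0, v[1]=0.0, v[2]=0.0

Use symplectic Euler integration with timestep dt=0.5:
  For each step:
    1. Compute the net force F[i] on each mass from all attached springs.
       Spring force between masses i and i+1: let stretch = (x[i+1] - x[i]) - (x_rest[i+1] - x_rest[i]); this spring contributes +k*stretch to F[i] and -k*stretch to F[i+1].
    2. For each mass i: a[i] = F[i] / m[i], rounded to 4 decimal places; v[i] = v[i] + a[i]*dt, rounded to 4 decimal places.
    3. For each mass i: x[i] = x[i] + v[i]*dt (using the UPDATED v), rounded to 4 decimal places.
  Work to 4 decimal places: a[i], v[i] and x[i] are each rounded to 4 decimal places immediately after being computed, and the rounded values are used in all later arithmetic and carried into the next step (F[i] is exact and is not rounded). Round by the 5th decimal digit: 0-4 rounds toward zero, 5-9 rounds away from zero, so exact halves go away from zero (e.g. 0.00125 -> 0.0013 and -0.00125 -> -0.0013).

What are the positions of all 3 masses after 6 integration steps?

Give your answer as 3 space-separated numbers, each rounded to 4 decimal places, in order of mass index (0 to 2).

Answer: 7.0246 12.9958 16.9802

Derivation:
Step 0: x=[5.0000 13.0000 19.0000] v=[0.0000 0.0000 0.0000]
Step 1: x=[5.5000 12.5000 19.0000] v=[1.0000 -1.0000 0.0000]
Step 2: x=[6.2500 11.8750 18.8750] v=[1.5000 -1.2500 -0.2500]
Step 3: x=[6.9063 11.5938 18.5000] v=[1.3125 -0.5625 -0.7500]
Step 4: x=[7.2345 11.8673 17.8985] v=[0.6563 0.5469 -1.2031]
Step 5: x=[7.2209 12.4904 17.2892] v=[-0.0273 1.2461 -1.2187]
Step 6: x=[7.0246 12.9958 16.9802] v=[-0.3926 1.0108 -0.6181]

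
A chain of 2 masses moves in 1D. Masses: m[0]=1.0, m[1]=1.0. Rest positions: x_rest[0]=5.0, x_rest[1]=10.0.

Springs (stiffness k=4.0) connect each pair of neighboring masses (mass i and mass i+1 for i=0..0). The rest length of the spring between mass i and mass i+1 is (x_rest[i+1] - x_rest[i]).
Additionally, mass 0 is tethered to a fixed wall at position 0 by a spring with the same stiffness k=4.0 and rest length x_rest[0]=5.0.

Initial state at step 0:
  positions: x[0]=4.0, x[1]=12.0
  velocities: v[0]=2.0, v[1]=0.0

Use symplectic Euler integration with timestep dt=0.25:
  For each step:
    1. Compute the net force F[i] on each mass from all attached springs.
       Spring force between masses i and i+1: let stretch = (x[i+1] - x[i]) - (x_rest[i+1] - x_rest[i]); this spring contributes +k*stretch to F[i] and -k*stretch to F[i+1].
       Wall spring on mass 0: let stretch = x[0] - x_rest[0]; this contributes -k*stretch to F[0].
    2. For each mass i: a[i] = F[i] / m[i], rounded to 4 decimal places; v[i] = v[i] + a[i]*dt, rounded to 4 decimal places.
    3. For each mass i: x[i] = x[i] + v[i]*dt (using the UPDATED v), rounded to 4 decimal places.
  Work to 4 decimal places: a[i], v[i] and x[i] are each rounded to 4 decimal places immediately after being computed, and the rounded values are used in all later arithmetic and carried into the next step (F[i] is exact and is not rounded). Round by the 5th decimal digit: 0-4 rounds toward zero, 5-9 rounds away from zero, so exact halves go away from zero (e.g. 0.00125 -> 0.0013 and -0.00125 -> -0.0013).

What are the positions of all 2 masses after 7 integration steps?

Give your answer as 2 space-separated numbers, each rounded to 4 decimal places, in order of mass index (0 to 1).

Answer: 2.9620 11.1347

Derivation:
Step 0: x=[4.0000 12.0000] v=[2.0000 0.0000]
Step 1: x=[5.5000 11.2500] v=[6.0000 -3.0000]
Step 2: x=[7.0625 10.3125] v=[6.2500 -3.7500]
Step 3: x=[7.6719 9.8125] v=[2.4375 -2.0000]
Step 4: x=[6.8985 10.0274] v=[-3.0938 0.8594]
Step 5: x=[5.1827 10.7100] v=[-6.8634 2.7305]
Step 6: x=[3.5530 11.2608] v=[-6.5188 2.2032]
Step 7: x=[2.9620 11.1347] v=[-2.3640 -0.5046]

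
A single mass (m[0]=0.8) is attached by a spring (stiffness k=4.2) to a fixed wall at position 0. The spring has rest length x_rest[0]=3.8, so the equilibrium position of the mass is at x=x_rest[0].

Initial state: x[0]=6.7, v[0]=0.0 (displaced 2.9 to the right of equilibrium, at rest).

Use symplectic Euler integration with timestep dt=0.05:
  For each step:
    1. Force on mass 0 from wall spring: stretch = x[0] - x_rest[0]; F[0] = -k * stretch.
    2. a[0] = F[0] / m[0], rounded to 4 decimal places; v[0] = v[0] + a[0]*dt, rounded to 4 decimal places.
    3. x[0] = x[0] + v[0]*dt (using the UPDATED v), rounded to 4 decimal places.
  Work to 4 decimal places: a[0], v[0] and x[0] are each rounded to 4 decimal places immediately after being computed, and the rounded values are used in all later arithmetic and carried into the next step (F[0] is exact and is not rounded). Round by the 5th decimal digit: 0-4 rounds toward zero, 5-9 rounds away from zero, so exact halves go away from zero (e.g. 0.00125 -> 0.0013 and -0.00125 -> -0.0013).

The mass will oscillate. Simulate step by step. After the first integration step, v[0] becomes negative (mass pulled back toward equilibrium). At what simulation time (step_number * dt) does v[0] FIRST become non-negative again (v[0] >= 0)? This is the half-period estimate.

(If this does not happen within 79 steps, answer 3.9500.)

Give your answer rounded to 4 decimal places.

Step 0: x=[6.7000] v=[0.0000]
Step 1: x=[6.6619] v=[-0.7613]
Step 2: x=[6.5863] v=[-1.5126]
Step 3: x=[6.4741] v=[-2.2440]
Step 4: x=[6.3268] v=[-2.9460]
Step 5: x=[6.1463] v=[-3.6093]
Step 6: x=[5.9350] v=[-4.2252]
Step 7: x=[5.6957] v=[-4.7856]
Step 8: x=[5.4315] v=[-5.2832]
Step 9: x=[5.1459] v=[-5.7115]
Step 10: x=[4.8427] v=[-6.0648]
Step 11: x=[4.5258] v=[-6.3385]
Step 12: x=[4.1994] v=[-6.5290]
Step 13: x=[3.8677] v=[-6.6338]
Step 14: x=[3.5351] v=[-6.6516]
Step 15: x=[3.2060] v=[-6.5821]
Step 16: x=[2.8847] v=[-6.4262]
Step 17: x=[2.5754] v=[-6.1859]
Step 18: x=[2.2822] v=[-5.8644]
Step 19: x=[2.0089] v=[-5.4660]
Step 20: x=[1.7591] v=[-4.9958]
Step 21: x=[1.5361] v=[-4.4601]
Step 22: x=[1.3428] v=[-3.8658]
Step 23: x=[1.1818] v=[-3.2208]
Step 24: x=[1.0551] v=[-2.5335]
Step 25: x=[0.9645] v=[-1.8130]
Step 26: x=[0.9111] v=[-1.0687]
Step 27: x=[0.8956] v=[-0.3104]
Step 28: x=[0.9182] v=[0.4520]
First v>=0 after going negative at step 28, time=1.4000

Answer: 1.4000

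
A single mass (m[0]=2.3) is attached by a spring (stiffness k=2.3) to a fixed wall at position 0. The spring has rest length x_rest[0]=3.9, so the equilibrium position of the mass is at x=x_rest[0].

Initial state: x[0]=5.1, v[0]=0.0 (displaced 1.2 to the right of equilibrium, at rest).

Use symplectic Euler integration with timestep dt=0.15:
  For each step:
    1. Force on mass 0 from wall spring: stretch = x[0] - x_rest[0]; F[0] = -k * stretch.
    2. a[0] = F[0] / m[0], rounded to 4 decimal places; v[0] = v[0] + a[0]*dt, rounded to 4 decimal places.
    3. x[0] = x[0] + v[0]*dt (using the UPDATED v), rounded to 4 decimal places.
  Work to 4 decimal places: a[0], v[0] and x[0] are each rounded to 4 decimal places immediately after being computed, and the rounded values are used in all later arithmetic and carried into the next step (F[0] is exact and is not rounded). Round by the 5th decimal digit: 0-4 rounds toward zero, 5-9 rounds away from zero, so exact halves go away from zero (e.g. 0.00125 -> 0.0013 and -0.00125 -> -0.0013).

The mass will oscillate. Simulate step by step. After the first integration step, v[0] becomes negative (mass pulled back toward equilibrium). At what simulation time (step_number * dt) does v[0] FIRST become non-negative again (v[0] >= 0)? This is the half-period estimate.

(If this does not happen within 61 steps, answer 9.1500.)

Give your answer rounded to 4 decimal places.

Step 0: x=[5.1000] v=[0.0000]
Step 1: x=[5.0730] v=[-0.1800]
Step 2: x=[5.0196] v=[-0.3560]
Step 3: x=[4.9410] v=[-0.5239]
Step 4: x=[4.8390] v=[-0.6801]
Step 5: x=[4.7159] v=[-0.8210]
Step 6: x=[4.5744] v=[-0.9434]
Step 7: x=[4.4177] v=[-1.0446]
Step 8: x=[4.2494] v=[-1.1223]
Step 9: x=[4.0732] v=[-1.1747]
Step 10: x=[3.8931] v=[-1.2007]
Step 11: x=[3.7131] v=[-1.1997]
Step 12: x=[3.5373] v=[-1.1717]
Step 13: x=[3.3697] v=[-1.1173]
Step 14: x=[3.2140] v=[-1.0378]
Step 15: x=[3.0738] v=[-0.9349]
Step 16: x=[2.9522] v=[-0.8110]
Step 17: x=[2.8519] v=[-0.6688]
Step 18: x=[2.7752] v=[-0.5116]
Step 19: x=[2.7238] v=[-0.3429]
Step 20: x=[2.6988] v=[-0.1665]
Step 21: x=[2.7009] v=[0.0137]
First v>=0 after going negative at step 21, time=3.1500

Answer: 3.1500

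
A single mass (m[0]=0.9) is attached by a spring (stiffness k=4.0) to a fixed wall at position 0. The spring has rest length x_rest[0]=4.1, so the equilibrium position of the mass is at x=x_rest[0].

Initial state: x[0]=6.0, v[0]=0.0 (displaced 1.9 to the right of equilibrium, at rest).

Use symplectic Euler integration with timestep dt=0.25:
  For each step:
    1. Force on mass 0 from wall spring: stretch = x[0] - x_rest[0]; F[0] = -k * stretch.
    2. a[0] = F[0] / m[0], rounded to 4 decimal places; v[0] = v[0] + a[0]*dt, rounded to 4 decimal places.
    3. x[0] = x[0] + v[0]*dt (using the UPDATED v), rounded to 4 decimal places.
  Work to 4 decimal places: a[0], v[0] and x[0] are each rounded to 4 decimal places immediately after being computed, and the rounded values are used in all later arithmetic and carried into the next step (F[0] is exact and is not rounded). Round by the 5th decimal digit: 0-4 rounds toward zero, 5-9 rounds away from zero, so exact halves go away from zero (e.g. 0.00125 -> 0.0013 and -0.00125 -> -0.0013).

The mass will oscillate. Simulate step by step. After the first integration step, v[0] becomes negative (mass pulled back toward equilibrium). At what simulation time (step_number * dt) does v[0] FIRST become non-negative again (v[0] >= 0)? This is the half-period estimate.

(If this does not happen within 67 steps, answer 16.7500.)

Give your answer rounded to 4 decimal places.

Step 0: x=[6.0000] v=[0.0000]
Step 1: x=[5.4722] v=[-2.1111]
Step 2: x=[4.5633] v=[-3.6358]
Step 3: x=[3.5257] v=[-4.1506]
Step 4: x=[2.6476] v=[-3.5125]
Step 5: x=[2.1729] v=[-1.8987]
Step 6: x=[2.2335] v=[0.2425]
First v>=0 after going negative at step 6, time=1.5000

Answer: 1.5000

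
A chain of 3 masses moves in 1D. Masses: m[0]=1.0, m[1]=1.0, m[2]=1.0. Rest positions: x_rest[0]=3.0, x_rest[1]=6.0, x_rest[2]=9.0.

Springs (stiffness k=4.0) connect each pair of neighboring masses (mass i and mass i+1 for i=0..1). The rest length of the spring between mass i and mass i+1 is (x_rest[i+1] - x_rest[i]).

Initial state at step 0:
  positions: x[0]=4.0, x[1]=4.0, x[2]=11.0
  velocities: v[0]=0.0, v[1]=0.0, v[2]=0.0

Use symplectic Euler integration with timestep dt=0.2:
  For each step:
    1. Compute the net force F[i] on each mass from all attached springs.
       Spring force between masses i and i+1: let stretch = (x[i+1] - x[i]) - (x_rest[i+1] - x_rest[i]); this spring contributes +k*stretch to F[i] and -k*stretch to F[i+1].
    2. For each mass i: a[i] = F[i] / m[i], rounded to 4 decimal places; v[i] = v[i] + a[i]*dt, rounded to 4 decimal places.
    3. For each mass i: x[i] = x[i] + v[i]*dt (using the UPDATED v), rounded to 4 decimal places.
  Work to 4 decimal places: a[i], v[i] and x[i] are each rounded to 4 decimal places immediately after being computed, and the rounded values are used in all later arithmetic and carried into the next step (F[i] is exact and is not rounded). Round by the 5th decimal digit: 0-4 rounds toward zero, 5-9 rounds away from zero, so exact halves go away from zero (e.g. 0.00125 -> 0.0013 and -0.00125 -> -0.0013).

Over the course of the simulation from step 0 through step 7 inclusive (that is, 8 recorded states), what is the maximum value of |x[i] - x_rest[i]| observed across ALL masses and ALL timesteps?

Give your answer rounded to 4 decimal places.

Step 0: x=[4.0000 4.0000 11.0000] v=[0.0000 0.0000 0.0000]
Step 1: x=[3.5200 5.1200 10.3600] v=[-2.4000 5.6000 -3.2000]
Step 2: x=[2.8160 6.8224 9.3616] v=[-3.5200 8.5120 -4.9920]
Step 3: x=[2.2730 8.2900 8.4369] v=[-2.7149 7.3382 -4.6234]
Step 4: x=[2.2127 8.8184 7.9687] v=[-0.3013 2.6421 -2.3409]
Step 5: x=[2.7294 8.1540 8.1165] v=[2.5833 -3.3222 0.7389]
Step 6: x=[3.6340 6.6156 8.7503] v=[4.5230 -7.6919 3.1689]
Step 7: x=[4.5357 4.9417 9.5225] v=[4.5083 -8.3694 3.8611]
Max displacement = 2.8184

Answer: 2.8184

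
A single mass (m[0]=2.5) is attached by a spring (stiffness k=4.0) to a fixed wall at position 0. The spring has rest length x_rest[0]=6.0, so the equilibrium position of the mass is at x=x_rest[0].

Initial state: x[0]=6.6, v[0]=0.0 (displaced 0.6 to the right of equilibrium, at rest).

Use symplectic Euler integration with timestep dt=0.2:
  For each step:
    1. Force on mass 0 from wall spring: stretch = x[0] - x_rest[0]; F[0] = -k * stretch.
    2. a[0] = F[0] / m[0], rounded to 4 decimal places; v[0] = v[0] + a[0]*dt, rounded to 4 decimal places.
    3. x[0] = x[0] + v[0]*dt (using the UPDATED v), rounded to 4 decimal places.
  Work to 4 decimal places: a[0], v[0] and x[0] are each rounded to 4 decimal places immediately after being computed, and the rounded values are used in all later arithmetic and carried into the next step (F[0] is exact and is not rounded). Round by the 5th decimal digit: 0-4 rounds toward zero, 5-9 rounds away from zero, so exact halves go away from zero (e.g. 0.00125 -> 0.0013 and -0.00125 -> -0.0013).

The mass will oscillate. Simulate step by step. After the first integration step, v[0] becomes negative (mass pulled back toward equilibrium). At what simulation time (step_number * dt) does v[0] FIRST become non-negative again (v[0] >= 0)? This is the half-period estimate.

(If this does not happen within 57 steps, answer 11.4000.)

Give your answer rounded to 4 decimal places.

Step 0: x=[6.6000] v=[0.0000]
Step 1: x=[6.5616] v=[-0.1920]
Step 2: x=[6.4873] v=[-0.3717]
Step 3: x=[6.3818] v=[-0.5276]
Step 4: x=[6.2518] v=[-0.6498]
Step 5: x=[6.1057] v=[-0.7304]
Step 6: x=[5.9529] v=[-0.7642]
Step 7: x=[5.8031] v=[-0.7491]
Step 8: x=[5.6659] v=[-0.6861]
Step 9: x=[5.5501] v=[-0.5792]
Step 10: x=[5.4631] v=[-0.4352]
Step 11: x=[5.4104] v=[-0.2634]
Step 12: x=[5.3955] v=[-0.0747]
Step 13: x=[5.4192] v=[0.1187]
First v>=0 after going negative at step 13, time=2.6000

Answer: 2.6000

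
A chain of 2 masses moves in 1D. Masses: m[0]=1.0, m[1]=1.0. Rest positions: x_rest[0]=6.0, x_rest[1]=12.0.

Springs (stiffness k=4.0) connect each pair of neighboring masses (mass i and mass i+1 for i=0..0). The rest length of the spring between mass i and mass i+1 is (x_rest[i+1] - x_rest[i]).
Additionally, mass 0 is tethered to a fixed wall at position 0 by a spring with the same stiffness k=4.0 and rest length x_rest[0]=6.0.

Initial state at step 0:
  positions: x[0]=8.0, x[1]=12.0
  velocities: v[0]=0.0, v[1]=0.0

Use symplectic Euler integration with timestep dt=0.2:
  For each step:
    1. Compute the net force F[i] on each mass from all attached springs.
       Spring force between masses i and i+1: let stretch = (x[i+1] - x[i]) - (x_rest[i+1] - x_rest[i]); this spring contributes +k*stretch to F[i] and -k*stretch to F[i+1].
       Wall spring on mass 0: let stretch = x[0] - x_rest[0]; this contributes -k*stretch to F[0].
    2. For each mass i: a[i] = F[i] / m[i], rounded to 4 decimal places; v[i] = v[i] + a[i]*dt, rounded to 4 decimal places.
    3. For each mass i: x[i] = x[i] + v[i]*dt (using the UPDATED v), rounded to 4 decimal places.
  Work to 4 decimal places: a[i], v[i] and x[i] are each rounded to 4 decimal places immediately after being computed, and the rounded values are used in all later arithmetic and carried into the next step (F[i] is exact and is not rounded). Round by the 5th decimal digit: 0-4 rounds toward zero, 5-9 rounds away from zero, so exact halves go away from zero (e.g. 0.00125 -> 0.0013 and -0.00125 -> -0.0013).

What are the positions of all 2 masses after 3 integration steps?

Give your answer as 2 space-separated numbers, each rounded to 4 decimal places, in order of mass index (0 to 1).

Answer: 5.3335 13.2175

Derivation:
Step 0: x=[8.0000 12.0000] v=[0.0000 0.0000]
Step 1: x=[7.3600 12.3200] v=[-3.2000 1.6000]
Step 2: x=[6.3360 12.8064] v=[-5.1200 2.4320]
Step 3: x=[5.3335 13.2175] v=[-5.0125 2.0557]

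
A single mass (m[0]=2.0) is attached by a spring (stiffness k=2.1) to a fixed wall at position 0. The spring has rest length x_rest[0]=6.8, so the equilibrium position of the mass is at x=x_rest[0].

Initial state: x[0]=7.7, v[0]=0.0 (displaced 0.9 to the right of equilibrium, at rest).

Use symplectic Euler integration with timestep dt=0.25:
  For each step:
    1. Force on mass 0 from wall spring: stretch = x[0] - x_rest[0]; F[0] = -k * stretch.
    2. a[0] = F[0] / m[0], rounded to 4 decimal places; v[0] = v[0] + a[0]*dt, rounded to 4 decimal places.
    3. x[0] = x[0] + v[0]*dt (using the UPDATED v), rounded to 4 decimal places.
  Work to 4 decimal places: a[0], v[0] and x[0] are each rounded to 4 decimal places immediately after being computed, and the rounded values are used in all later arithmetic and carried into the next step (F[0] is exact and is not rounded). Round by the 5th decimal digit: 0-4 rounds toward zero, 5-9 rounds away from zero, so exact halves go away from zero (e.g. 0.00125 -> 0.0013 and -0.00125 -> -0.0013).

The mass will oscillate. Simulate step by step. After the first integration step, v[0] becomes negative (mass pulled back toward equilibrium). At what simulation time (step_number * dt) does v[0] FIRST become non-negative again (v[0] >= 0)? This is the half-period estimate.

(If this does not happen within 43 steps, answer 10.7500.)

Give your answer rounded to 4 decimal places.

Step 0: x=[7.7000] v=[0.0000]
Step 1: x=[7.6409] v=[-0.2363]
Step 2: x=[7.5267] v=[-0.4570]
Step 3: x=[7.3648] v=[-0.6478]
Step 4: x=[7.1658] v=[-0.7961]
Step 5: x=[6.9428] v=[-0.8921]
Step 6: x=[6.7104] v=[-0.9296]
Step 7: x=[6.4839] v=[-0.9061]
Step 8: x=[6.2781] v=[-0.8231]
Step 9: x=[6.1066] v=[-0.6861]
Step 10: x=[5.9806] v=[-0.5041]
Step 11: x=[5.9084] v=[-0.2890]
Step 12: x=[5.8947] v=[-0.0550]
Step 13: x=[5.9404] v=[0.1827]
First v>=0 after going negative at step 13, time=3.2500

Answer: 3.2500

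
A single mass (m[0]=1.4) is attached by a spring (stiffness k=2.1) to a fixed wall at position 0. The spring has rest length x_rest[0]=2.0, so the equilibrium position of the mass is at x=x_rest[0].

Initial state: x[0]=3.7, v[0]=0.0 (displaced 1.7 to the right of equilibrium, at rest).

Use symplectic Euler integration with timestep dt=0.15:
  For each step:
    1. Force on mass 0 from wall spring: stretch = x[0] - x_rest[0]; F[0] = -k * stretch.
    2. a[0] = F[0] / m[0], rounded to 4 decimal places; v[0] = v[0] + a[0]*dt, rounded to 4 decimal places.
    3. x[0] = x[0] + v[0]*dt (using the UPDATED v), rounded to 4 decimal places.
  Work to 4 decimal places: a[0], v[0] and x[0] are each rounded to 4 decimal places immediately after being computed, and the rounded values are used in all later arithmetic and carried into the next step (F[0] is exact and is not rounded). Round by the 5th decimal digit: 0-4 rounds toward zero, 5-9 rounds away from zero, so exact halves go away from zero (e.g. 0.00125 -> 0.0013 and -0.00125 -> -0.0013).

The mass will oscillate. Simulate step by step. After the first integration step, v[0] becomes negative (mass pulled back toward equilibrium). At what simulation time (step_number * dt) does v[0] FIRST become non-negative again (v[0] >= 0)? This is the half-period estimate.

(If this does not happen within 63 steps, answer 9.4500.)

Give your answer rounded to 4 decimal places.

Step 0: x=[3.7000] v=[0.0000]
Step 1: x=[3.6426] v=[-0.3825]
Step 2: x=[3.5298] v=[-0.7521]
Step 3: x=[3.3654] v=[-1.0963]
Step 4: x=[3.1549] v=[-1.4035]
Step 5: x=[2.9054] v=[-1.6634]
Step 6: x=[2.6253] v=[-1.8671]
Step 7: x=[2.3241] v=[-2.0078]
Step 8: x=[2.0120] v=[-2.0807]
Step 9: x=[1.6995] v=[-2.0834]
Step 10: x=[1.3971] v=[-2.0158]
Step 11: x=[1.1151] v=[-1.8801]
Step 12: x=[0.8630] v=[-1.6810]
Step 13: x=[0.6492] v=[-1.4252]
Step 14: x=[0.4810] v=[-1.1213]
Step 15: x=[0.3641] v=[-0.7795]
Step 16: x=[0.3024] v=[-0.4114]
Step 17: x=[0.2980] v=[-0.0294]
Step 18: x=[0.3510] v=[0.3536]
First v>=0 after going negative at step 18, time=2.7000

Answer: 2.7000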